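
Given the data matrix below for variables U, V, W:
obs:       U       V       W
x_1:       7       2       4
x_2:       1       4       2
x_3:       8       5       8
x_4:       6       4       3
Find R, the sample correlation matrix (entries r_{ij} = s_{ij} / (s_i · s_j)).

Step 1 — column means:
  mean(U) = (7 + 1 + 8 + 6) / 4 = 22/4 = 5.5
  mean(V) = (2 + 4 + 5 + 4) / 4 = 15/4 = 3.75
  mean(W) = (4 + 2 + 8 + 3) / 4 = 17/4 = 4.25

Step 2 — sample variances and covariances s[i,j] = (1/(n-1)) · Σ_k (x_{k,i} - mean_i) · (x_{k,j} - mean_j), with n-1 = 3:
  s[U,U] = ((1.5)·(1.5) + (-4.5)·(-4.5) + (2.5)·(2.5) + (0.5)·(0.5)) / 3 = 29/3 = 9.6667
  s[U,V] = ((1.5)·(-1.75) + (-4.5)·(0.25) + (2.5)·(1.25) + (0.5)·(0.25)) / 3 = -0.5/3 = -0.1667
  s[U,W] = ((1.5)·(-0.25) + (-4.5)·(-2.25) + (2.5)·(3.75) + (0.5)·(-1.25)) / 3 = 18.5/3 = 6.1667
  s[V,V] = ((-1.75)·(-1.75) + (0.25)·(0.25) + (1.25)·(1.25) + (0.25)·(0.25)) / 3 = 4.75/3 = 1.5833
  s[V,W] = ((-1.75)·(-0.25) + (0.25)·(-2.25) + (1.25)·(3.75) + (0.25)·(-1.25)) / 3 = 4.25/3 = 1.4167
  s[W,W] = ((-0.25)·(-0.25) + (-2.25)·(-2.25) + (3.75)·(3.75) + (-1.25)·(-1.25)) / 3 = 20.75/3 = 6.9167
  Sample standard deviations s_i = √(s[i,i]):
  s(U) = √(9.6667) = 3.1091
  s(V) = √(1.5833) = 1.2583
  s(W) = √(6.9167) = 2.63

Step 3 — r_{ij} = s_{ij} / (s_i · s_j):
  r[U,U] = 1 (diagonal).
  r[U,V] = -0.1667 / (3.1091 · 1.2583) = -0.1667 / 3.9122 = -0.0426
  r[U,W] = 6.1667 / (3.1091 · 2.63) = 6.1667 / 8.1769 = 0.7542
  r[V,V] = 1 (diagonal).
  r[V,W] = 1.4167 / (1.2583 · 2.63) = 1.4167 / 3.3093 = 0.4281
  r[W,W] = 1 (diagonal).

R is symmetric with unit diagonal. Assembling:

R = [[1, -0.0426, 0.7542],
 [-0.0426, 1, 0.4281],
 [0.7542, 0.4281, 1]]


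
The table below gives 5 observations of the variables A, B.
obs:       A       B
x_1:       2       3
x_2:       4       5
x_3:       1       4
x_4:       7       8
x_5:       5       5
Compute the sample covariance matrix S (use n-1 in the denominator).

Step 1 — column means:
  mean(A) = (2 + 4 + 1 + 7 + 5) / 5 = 19/5 = 3.8
  mean(B) = (3 + 5 + 4 + 8 + 5) / 5 = 25/5 = 5

Step 2 — sample covariance S[i,j] = (1/(n-1)) · Σ_k (x_{k,i} - mean_i) · (x_{k,j} - mean_j), with n-1 = 4.
  S[A,A] = ((-1.8)·(-1.8) + (0.2)·(0.2) + (-2.8)·(-2.8) + (3.2)·(3.2) + (1.2)·(1.2)) / 4 = 22.8/4 = 5.7
  S[A,B] = ((-1.8)·(-2) + (0.2)·(0) + (-2.8)·(-1) + (3.2)·(3) + (1.2)·(0)) / 4 = 16/4 = 4
  S[B,B] = ((-2)·(-2) + (0)·(0) + (-1)·(-1) + (3)·(3) + (0)·(0)) / 4 = 14/4 = 3.5

S is symmetric (S[j,i] = S[i,j]). Assembling:

S = [[5.7, 4],
 [4, 3.5]]


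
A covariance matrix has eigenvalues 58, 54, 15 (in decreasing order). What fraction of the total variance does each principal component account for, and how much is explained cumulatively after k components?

Step 1 — total variance = trace(Sigma) = Σ λ_i = 58 + 54 + 15 = 127.

Step 2 — fraction explained by component i = λ_i / Σ λ:
  PC1: 58/127 = 0.4567
  PC2: 54/127 = 0.4252
  PC3: 15/127 = 0.1181

Step 3 — cumulative fraction after k components = (λ_1 + ... + λ_k) / Σ λ:
  k = 1: 58/127 = 0.4567
  k = 2: (58 + 54)/127 = 112/127 = 0.8819
  k = 3: (58 + 54 + 15)/127 = 127/127 = 1

Summary (fraction, with percent):

explained: PC1 0.4567 (45.67%), PC2 0.4252 (42.52%), PC3 0.1181 (11.81%);  cumulative: 0.4567, 0.8819, 1


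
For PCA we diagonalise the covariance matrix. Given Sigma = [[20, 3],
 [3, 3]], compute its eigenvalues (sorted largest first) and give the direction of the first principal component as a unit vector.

Step 1 — characteristic polynomial of 2×2 Sigma:
  det(Sigma - λI) = λ² - trace · λ + det = 0.
  trace = 20 + 3 = 23, det = 20·3 - (3)² = 51.
Step 2 — discriminant:
  Δ = trace² - 4·det = 529 - 204 = 325.
Step 3 — eigenvalues:
  λ = (trace ± √Δ)/2 = (23 ± 18.0278)/2,
  λ_1 = 20.5139,  λ_2 = 2.4861.

Step 4 — unit eigenvector for λ_1: solve (Sigma - λ_1 I)v = 0. First row:
  (20 - 20.5139)·v_x + (3)·v_y = 0, i.e. (-0.5139)·v_x + (3)·v_y = 0,
  so v ∝ (b, λ_1 - a) = (3, 0.5139) = u.
  ||u|| = √((3)² + (0.5139)²) = √(9.2641) ≈ 3.0437,
  v_1 = u/||u|| ≈ (0.9856, 0.1688) (||v_1|| = 1).

λ_1 = 20.5139,  λ_2 = 2.4861;  v_1 ≈ (0.9856, 0.1688)


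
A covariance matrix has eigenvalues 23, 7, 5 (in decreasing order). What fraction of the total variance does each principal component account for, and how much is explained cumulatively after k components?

Step 1 — total variance = trace(Sigma) = Σ λ_i = 23 + 7 + 5 = 35.

Step 2 — fraction explained by component i = λ_i / Σ λ:
  PC1: 23/35 = 0.6571
  PC2: 7/35 = 0.2
  PC3: 5/35 = 0.1429

Step 3 — cumulative fraction after k components = (λ_1 + ... + λ_k) / Σ λ:
  k = 1: 23/35 = 0.6571
  k = 2: (23 + 7)/35 = 30/35 = 0.8571
  k = 3: (23 + 7 + 5)/35 = 35/35 = 1

Summary (fraction, with percent):

explained: PC1 0.6571 (65.71%), PC2 0.2 (20%), PC3 0.1429 (14.29%);  cumulative: 0.6571, 0.8571, 1


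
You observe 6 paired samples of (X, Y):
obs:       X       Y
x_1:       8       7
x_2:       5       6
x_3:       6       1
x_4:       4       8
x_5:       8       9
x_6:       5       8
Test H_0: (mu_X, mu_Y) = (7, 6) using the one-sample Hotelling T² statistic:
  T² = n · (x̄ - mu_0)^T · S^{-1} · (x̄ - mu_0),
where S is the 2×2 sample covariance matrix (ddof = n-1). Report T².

Step 1 — sample mean vector:
  mean(X) = (8 + 5 + 6 + 4 + 8 + 5) / 6 = 36/6 = 6
  mean(Y) = (7 + 6 + 1 + 8 + 9 + 8) / 6 = 39/6 = 6.5
  x̄ = (6, 6.5),  deviation x̄ - mu_0 = (6, 6.5) - (7, 6) = (-1, 0.5).

Step 2 — sample covariance matrix, S[i,j] = (1/(n-1)) · Σ_k (x_{k,i} - mean_i) · (x_{k,j} - mean_j), divisor n-1 = 5:
  S[X,X] = ((2)·(2) + (-1)·(-1) + (0)·(0) + (-2)·(-2) + (2)·(2) + (-1)·(-1)) / 5 = 14/5 = 2.8
  S[X,Y] = ((2)·(0.5) + (-1)·(-0.5) + (0)·(-5.5) + (-2)·(1.5) + (2)·(2.5) + (-1)·(1.5)) / 5 = 2/5 = 0.4
  S[Y,Y] = ((0.5)·(0.5) + (-0.5)·(-0.5) + (-5.5)·(-5.5) + (1.5)·(1.5) + (2.5)·(2.5) + (1.5)·(1.5)) / 5 = 41.5/5 = 8.3
  S = [[2.8, 0.4],
 [0.4, 8.3]].

Step 3 — invert S. det(S) = 2.8·8.3 - (0.4)² = 23.08.
  S^{-1} = (1/det) · [[d, -b], [-b, a]] = [[0.3596, -0.0173],
 [-0.0173, 0.1213]].

Step 4 — quadratic form (x̄ - mu_0)^T · S^{-1} · (x̄ - mu_0):
  S^{-1} · (x̄ - mu_0) = (-0.3683, 0.078),
  (x̄ - mu_0)^T · [...] = (-1)·(-0.3683) + (0.5)·(0.078) = 0.4073.

Step 5 — scale by n: T² = 6 · 0.4073 = 2.4437.

T² ≈ 2.4437


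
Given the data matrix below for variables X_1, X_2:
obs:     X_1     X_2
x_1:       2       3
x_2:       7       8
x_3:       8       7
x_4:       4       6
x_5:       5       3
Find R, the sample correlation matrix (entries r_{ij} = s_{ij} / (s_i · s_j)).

Step 1 — column means:
  mean(X_1) = (2 + 7 + 8 + 4 + 5) / 5 = 26/5 = 5.2
  mean(X_2) = (3 + 8 + 7 + 6 + 3) / 5 = 27/5 = 5.4

Step 2 — sample variances and covariances s[i,j] = (1/(n-1)) · Σ_k (x_{k,i} - mean_i) · (x_{k,j} - mean_j), with n-1 = 4:
  s[X_1,X_1] = ((-3.2)·(-3.2) + (1.8)·(1.8) + (2.8)·(2.8) + (-1.2)·(-1.2) + (-0.2)·(-0.2)) / 4 = 22.8/4 = 5.7
  s[X_1,X_2] = ((-3.2)·(-2.4) + (1.8)·(2.6) + (2.8)·(1.6) + (-1.2)·(0.6) + (-0.2)·(-2.4)) / 4 = 16.6/4 = 4.15
  s[X_2,X_2] = ((-2.4)·(-2.4) + (2.6)·(2.6) + (1.6)·(1.6) + (0.6)·(0.6) + (-2.4)·(-2.4)) / 4 = 21.2/4 = 5.3
  Sample standard deviations s_i = √(s[i,i]):
  s(X_1) = √(5.7) = 2.3875
  s(X_2) = √(5.3) = 2.3022

Step 3 — r_{ij} = s_{ij} / (s_i · s_j):
  r[X_1,X_1] = 1 (diagonal).
  r[X_1,X_2] = 4.15 / (2.3875 · 2.3022) = 4.15 / 5.4964 = 0.755
  r[X_2,X_2] = 1 (diagonal).

R is symmetric with unit diagonal. Assembling:

R = [[1, 0.755],
 [0.755, 1]]


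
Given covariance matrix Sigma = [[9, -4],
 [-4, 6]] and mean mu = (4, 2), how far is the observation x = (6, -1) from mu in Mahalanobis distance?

Step 1 — centre the observation: (x - mu) = (2, -3).

Step 2 — invert Sigma. det(Sigma) = 9·6 - (-4)² = 38.
  Sigma^{-1} = (1/det) · [[d, -b], [-b, a]] = [[0.1579, 0.1053],
 [0.1053, 0.2368]].

Step 3 — form the quadratic (x - mu)^T · Sigma^{-1} · (x - mu):
  Sigma^{-1} · (x - mu) = (0, -0.5).
  (x - mu)^T · [Sigma^{-1} · (x - mu)] = (2)·(0) + (-3)·(-0.5) = 1.5.

Step 4 — take square root: d = √(1.5) ≈ 1.2247.

d(x, mu) = √(1.5) ≈ 1.2247


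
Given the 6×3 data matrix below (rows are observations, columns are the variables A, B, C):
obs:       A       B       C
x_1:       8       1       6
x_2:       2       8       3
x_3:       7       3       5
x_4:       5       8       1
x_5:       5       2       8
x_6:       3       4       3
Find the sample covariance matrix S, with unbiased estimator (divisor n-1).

Step 1 — column means:
  mean(A) = (8 + 2 + 7 + 5 + 5 + 3) / 6 = 30/6 = 5
  mean(B) = (1 + 8 + 3 + 8 + 2 + 4) / 6 = 26/6 = 4.3333
  mean(C) = (6 + 3 + 5 + 1 + 8 + 3) / 6 = 26/6 = 4.3333

Step 2 — sample covariance S[i,j] = (1/(n-1)) · Σ_k (x_{k,i} - mean_i) · (x_{k,j} - mean_j), with n-1 = 5.
  S[A,A] = ((3)·(3) + (-3)·(-3) + (2)·(2) + (0)·(0) + (0)·(0) + (-2)·(-2)) / 5 = 26/5 = 5.2
  S[A,B] = ((3)·(-3.3333) + (-3)·(3.6667) + (2)·(-1.3333) + (0)·(3.6667) + (0)·(-2.3333) + (-2)·(-0.3333)) / 5 = -23/5 = -4.6
  S[A,C] = ((3)·(1.6667) + (-3)·(-1.3333) + (2)·(0.6667) + (0)·(-3.3333) + (0)·(3.6667) + (-2)·(-1.3333)) / 5 = 13/5 = 2.6
  S[B,B] = ((-3.3333)·(-3.3333) + (3.6667)·(3.6667) + (-1.3333)·(-1.3333) + (3.6667)·(3.6667) + (-2.3333)·(-2.3333) + (-0.3333)·(-0.3333)) / 5 = 45.3333/5 = 9.0667
  S[B,C] = ((-3.3333)·(1.6667) + (3.6667)·(-1.3333) + (-1.3333)·(0.6667) + (3.6667)·(-3.3333) + (-2.3333)·(3.6667) + (-0.3333)·(-1.3333)) / 5 = -31.6667/5 = -6.3333
  S[C,C] = ((1.6667)·(1.6667) + (-1.3333)·(-1.3333) + (0.6667)·(0.6667) + (-3.3333)·(-3.3333) + (3.6667)·(3.6667) + (-1.3333)·(-1.3333)) / 5 = 31.3333/5 = 6.2667

S is symmetric (S[j,i] = S[i,j]). Assembling:

S = [[5.2, -4.6, 2.6],
 [-4.6, 9.0667, -6.3333],
 [2.6, -6.3333, 6.2667]]


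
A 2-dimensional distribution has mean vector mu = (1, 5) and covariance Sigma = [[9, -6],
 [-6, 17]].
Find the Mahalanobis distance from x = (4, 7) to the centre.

Step 1 — centre the observation: (x - mu) = (3, 2).

Step 2 — invert Sigma. det(Sigma) = 9·17 - (-6)² = 117.
  Sigma^{-1} = (1/det) · [[d, -b], [-b, a]] = [[0.1453, 0.0513],
 [0.0513, 0.0769]].

Step 3 — form the quadratic (x - mu)^T · Sigma^{-1} · (x - mu):
  Sigma^{-1} · (x - mu) = (0.5385, 0.3077).
  (x - mu)^T · [Sigma^{-1} · (x - mu)] = (3)·(0.5385) + (2)·(0.3077) = 2.2308.

Step 4 — take square root: d = √(2.2308) ≈ 1.4936.

d(x, mu) = √(2.2308) ≈ 1.4936


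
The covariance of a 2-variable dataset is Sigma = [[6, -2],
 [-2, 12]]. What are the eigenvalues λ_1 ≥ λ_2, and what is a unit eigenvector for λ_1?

Step 1 — characteristic polynomial of 2×2 Sigma:
  det(Sigma - λI) = λ² - trace · λ + det = 0.
  trace = 6 + 12 = 18, det = 6·12 - (-2)² = 68.
Step 2 — discriminant:
  Δ = trace² - 4·det = 324 - 272 = 52.
Step 3 — eigenvalues:
  λ = (trace ± √Δ)/2 = (18 ± 7.2111)/2,
  λ_1 = 12.6056,  λ_2 = 5.3944.

Step 4 — unit eigenvector for λ_1: solve (Sigma - λ_1 I)v = 0. First row:
  (6 - 12.6056)·v_x + (-2)·v_y = 0, i.e. (-6.6056)·v_x + (-2)·v_y = 0,
  so v ∝ (b, λ_1 - a) = (-2, 6.6056); multiply by -1 so the first entry is positive: u = (2, -6.6056).
  ||u|| = √((2)² + (-6.6056)²) = √(47.6333) ≈ 6.9017,
  v_1 = u/||u|| ≈ (0.2898, -0.9571) (||v_1|| = 1).

λ_1 = 12.6056,  λ_2 = 5.3944;  v_1 ≈ (0.2898, -0.9571)


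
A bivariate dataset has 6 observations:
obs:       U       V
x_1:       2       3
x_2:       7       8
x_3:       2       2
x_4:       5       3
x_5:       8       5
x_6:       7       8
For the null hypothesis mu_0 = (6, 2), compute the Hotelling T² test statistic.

Step 1 — sample mean vector:
  mean(U) = (2 + 7 + 2 + 5 + 8 + 7) / 6 = 31/6 = 5.1667
  mean(V) = (3 + 8 + 2 + 3 + 5 + 8) / 6 = 29/6 = 4.8333
  x̄ = (5.1667, 4.8333),  deviation x̄ - mu_0 = (5.1667, 4.8333) - (6, 2) = (-0.8333, 2.8333).

Step 2 — sample covariance matrix, S[i,j] = (1/(n-1)) · Σ_k (x_{k,i} - mean_i) · (x_{k,j} - mean_j), divisor n-1 = 5:
  S[U,U] = ((-3.1667)·(-3.1667) + (1.8333)·(1.8333) + (-3.1667)·(-3.1667) + (-0.1667)·(-0.1667) + (2.8333)·(2.8333) + (1.8333)·(1.8333)) / 5 = 34.8333/5 = 6.9667
  S[U,V] = ((-3.1667)·(-1.8333) + (1.8333)·(3.1667) + (-3.1667)·(-2.8333) + (-0.1667)·(-1.8333) + (2.8333)·(0.1667) + (1.8333)·(3.1667)) / 5 = 27.1667/5 = 5.4333
  S[V,V] = ((-1.8333)·(-1.8333) + (3.1667)·(3.1667) + (-2.8333)·(-2.8333) + (-1.8333)·(-1.8333) + (0.1667)·(0.1667) + (3.1667)·(3.1667)) / 5 = 34.8333/5 = 6.9667
  S = [[6.9667, 5.4333],
 [5.4333, 6.9667]].

Step 3 — invert S. det(S) = 6.9667·6.9667 - (5.4333)² = 19.0133.
  S^{-1} = (1/det) · [[d, -b], [-b, a]] = [[0.3664, -0.2858],
 [-0.2858, 0.3664]].

Step 4 — quadratic form (x̄ - mu_0)^T · S^{-1} · (x̄ - mu_0):
  S^{-1} · (x̄ - mu_0) = (-1.115, 1.2763),
  (x̄ - mu_0)^T · [...] = (-0.8333)·(-1.115) + (2.8333)·(1.2763) = 4.5453.

Step 5 — scale by n: T² = 6 · 4.5453 = 27.2721.

T² ≈ 27.2721


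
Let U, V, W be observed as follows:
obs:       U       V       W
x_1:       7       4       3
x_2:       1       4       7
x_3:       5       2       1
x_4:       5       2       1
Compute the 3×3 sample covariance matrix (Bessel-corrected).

Step 1 — column means:
  mean(U) = (7 + 1 + 5 + 5) / 4 = 18/4 = 4.5
  mean(V) = (4 + 4 + 2 + 2) / 4 = 12/4 = 3
  mean(W) = (3 + 7 + 1 + 1) / 4 = 12/4 = 3

Step 2 — sample covariance S[i,j] = (1/(n-1)) · Σ_k (x_{k,i} - mean_i) · (x_{k,j} - mean_j), with n-1 = 3.
  S[U,U] = ((2.5)·(2.5) + (-3.5)·(-3.5) + (0.5)·(0.5) + (0.5)·(0.5)) / 3 = 19/3 = 6.3333
  S[U,V] = ((2.5)·(1) + (-3.5)·(1) + (0.5)·(-1) + (0.5)·(-1)) / 3 = -2/3 = -0.6667
  S[U,W] = ((2.5)·(0) + (-3.5)·(4) + (0.5)·(-2) + (0.5)·(-2)) / 3 = -16/3 = -5.3333
  S[V,V] = ((1)·(1) + (1)·(1) + (-1)·(-1) + (-1)·(-1)) / 3 = 4/3 = 1.3333
  S[V,W] = ((1)·(0) + (1)·(4) + (-1)·(-2) + (-1)·(-2)) / 3 = 8/3 = 2.6667
  S[W,W] = ((0)·(0) + (4)·(4) + (-2)·(-2) + (-2)·(-2)) / 3 = 24/3 = 8

S is symmetric (S[j,i] = S[i,j]). Assembling:

S = [[6.3333, -0.6667, -5.3333],
 [-0.6667, 1.3333, 2.6667],
 [-5.3333, 2.6667, 8]]


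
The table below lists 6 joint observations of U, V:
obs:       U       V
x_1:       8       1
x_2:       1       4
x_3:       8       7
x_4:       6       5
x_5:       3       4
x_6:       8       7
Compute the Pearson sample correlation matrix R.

Step 1 — column means:
  mean(U) = (8 + 1 + 8 + 6 + 3 + 8) / 6 = 34/6 = 5.6667
  mean(V) = (1 + 4 + 7 + 5 + 4 + 7) / 6 = 28/6 = 4.6667

Step 2 — sample variances and covariances s[i,j] = (1/(n-1)) · Σ_k (x_{k,i} - mean_i) · (x_{k,j} - mean_j), with n-1 = 5:
  s[U,U] = ((2.3333)·(2.3333) + (-4.6667)·(-4.6667) + (2.3333)·(2.3333) + (0.3333)·(0.3333) + (-2.6667)·(-2.6667) + (2.3333)·(2.3333)) / 5 = 45.3333/5 = 9.0667
  s[U,V] = ((2.3333)·(-3.6667) + (-4.6667)·(-0.6667) + (2.3333)·(2.3333) + (0.3333)·(0.3333) + (-2.6667)·(-0.6667) + (2.3333)·(2.3333)) / 5 = 7.3333/5 = 1.4667
  s[V,V] = ((-3.6667)·(-3.6667) + (-0.6667)·(-0.6667) + (2.3333)·(2.3333) + (0.3333)·(0.3333) + (-0.6667)·(-0.6667) + (2.3333)·(2.3333)) / 5 = 25.3333/5 = 5.0667
  Sample standard deviations s_i = √(s[i,i]):
  s(U) = √(9.0667) = 3.0111
  s(V) = √(5.0667) = 2.2509

Step 3 — r_{ij} = s_{ij} / (s_i · s_j):
  r[U,U] = 1 (diagonal).
  r[U,V] = 1.4667 / (3.0111 · 2.2509) = 1.4667 / 6.7777 = 0.2164
  r[V,V] = 1 (diagonal).

R is symmetric with unit diagonal. Assembling:

R = [[1, 0.2164],
 [0.2164, 1]]


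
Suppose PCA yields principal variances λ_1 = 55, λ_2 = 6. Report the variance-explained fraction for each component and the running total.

Step 1 — total variance = trace(Sigma) = Σ λ_i = 55 + 6 = 61.

Step 2 — fraction explained by component i = λ_i / Σ λ:
  PC1: 55/61 = 0.9016
  PC2: 6/61 = 0.0984

Step 3 — cumulative fraction after k components = (λ_1 + ... + λ_k) / Σ λ:
  k = 1: 55/61 = 0.9016
  k = 2: (55 + 6)/61 = 61/61 = 1

Summary (fraction, with percent):

explained: PC1 0.9016 (90.16%), PC2 0.0984 (9.84%);  cumulative: 0.9016, 1


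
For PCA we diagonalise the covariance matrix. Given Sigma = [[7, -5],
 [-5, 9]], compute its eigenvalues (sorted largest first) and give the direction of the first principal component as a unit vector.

Step 1 — characteristic polynomial of 2×2 Sigma:
  det(Sigma - λI) = λ² - trace · λ + det = 0.
  trace = 7 + 9 = 16, det = 7·9 - (-5)² = 38.
Step 2 — discriminant:
  Δ = trace² - 4·det = 256 - 152 = 104.
Step 3 — eigenvalues:
  λ = (trace ± √Δ)/2 = (16 ± 10.198)/2,
  λ_1 = 13.099,  λ_2 = 2.901.

Step 4 — unit eigenvector for λ_1: solve (Sigma - λ_1 I)v = 0. First row:
  (7 - 13.099)·v_x + (-5)·v_y = 0, i.e. (-6.099)·v_x + (-5)·v_y = 0,
  so v ∝ (b, λ_1 - a) = (-5, 6.099); multiply by -1 so the first entry is positive: u = (5, -6.099).
  ||u|| = √((5)² + (-6.099)²) = √(62.198) ≈ 7.8866,
  v_1 = u/||u|| ≈ (0.634, -0.7733) (||v_1|| = 1).

λ_1 = 13.099,  λ_2 = 2.901;  v_1 ≈ (0.634, -0.7733)


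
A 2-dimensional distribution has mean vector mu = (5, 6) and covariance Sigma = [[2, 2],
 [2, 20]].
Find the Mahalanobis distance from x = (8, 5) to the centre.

Step 1 — centre the observation: (x - mu) = (3, -1).

Step 2 — invert Sigma. det(Sigma) = 2·20 - (2)² = 36.
  Sigma^{-1} = (1/det) · [[d, -b], [-b, a]] = [[0.5556, -0.0556],
 [-0.0556, 0.0556]].

Step 3 — form the quadratic (x - mu)^T · Sigma^{-1} · (x - mu):
  Sigma^{-1} · (x - mu) = (1.7222, -0.2222).
  (x - mu)^T · [Sigma^{-1} · (x - mu)] = (3)·(1.7222) + (-1)·(-0.2222) = 5.3889.

Step 4 — take square root: d = √(5.3889) ≈ 2.3214.

d(x, mu) = √(5.3889) ≈ 2.3214


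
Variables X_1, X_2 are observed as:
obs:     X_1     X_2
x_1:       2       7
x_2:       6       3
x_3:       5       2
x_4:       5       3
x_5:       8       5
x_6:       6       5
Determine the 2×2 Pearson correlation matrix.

Step 1 — column means:
  mean(X_1) = (2 + 6 + 5 + 5 + 8 + 6) / 6 = 32/6 = 5.3333
  mean(X_2) = (7 + 3 + 2 + 3 + 5 + 5) / 6 = 25/6 = 4.1667

Step 2 — sample variances and covariances s[i,j] = (1/(n-1)) · Σ_k (x_{k,i} - mean_i) · (x_{k,j} - mean_j), with n-1 = 5:
  s[X_1,X_1] = ((-3.3333)·(-3.3333) + (0.6667)·(0.6667) + (-0.3333)·(-0.3333) + (-0.3333)·(-0.3333) + (2.6667)·(2.6667) + (0.6667)·(0.6667)) / 5 = 19.3333/5 = 3.8667
  s[X_1,X_2] = ((-3.3333)·(2.8333) + (0.6667)·(-1.1667) + (-0.3333)·(-2.1667) + (-0.3333)·(-1.1667) + (2.6667)·(0.8333) + (0.6667)·(0.8333)) / 5 = -6.3333/5 = -1.2667
  s[X_2,X_2] = ((2.8333)·(2.8333) + (-1.1667)·(-1.1667) + (-2.1667)·(-2.1667) + (-1.1667)·(-1.1667) + (0.8333)·(0.8333) + (0.8333)·(0.8333)) / 5 = 16.8333/5 = 3.3667
  Sample standard deviations s_i = √(s[i,i]):
  s(X_1) = √(3.8667) = 1.9664
  s(X_2) = √(3.3667) = 1.8348

Step 3 — r_{ij} = s_{ij} / (s_i · s_j):
  r[X_1,X_1] = 1 (diagonal).
  r[X_1,X_2] = -1.2667 / (1.9664 · 1.8348) = -1.2667 / 3.608 = -0.3511
  r[X_2,X_2] = 1 (diagonal).

R is symmetric with unit diagonal. Assembling:

R = [[1, -0.3511],
 [-0.3511, 1]]


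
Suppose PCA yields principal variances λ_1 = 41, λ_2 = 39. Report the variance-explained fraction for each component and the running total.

Step 1 — total variance = trace(Sigma) = Σ λ_i = 41 + 39 = 80.

Step 2 — fraction explained by component i = λ_i / Σ λ:
  PC1: 41/80 = 0.5125
  PC2: 39/80 = 0.4875

Step 3 — cumulative fraction after k components = (λ_1 + ... + λ_k) / Σ λ:
  k = 1: 41/80 = 0.5125
  k = 2: (41 + 39)/80 = 80/80 = 1

Summary (fraction, with percent):

explained: PC1 0.5125 (51.25%), PC2 0.4875 (48.75%);  cumulative: 0.5125, 1


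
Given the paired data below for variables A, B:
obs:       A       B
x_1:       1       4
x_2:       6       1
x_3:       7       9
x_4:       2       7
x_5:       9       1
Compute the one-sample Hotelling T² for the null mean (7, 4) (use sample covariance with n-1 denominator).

Step 1 — sample mean vector:
  mean(A) = (1 + 6 + 7 + 2 + 9) / 5 = 25/5 = 5
  mean(B) = (4 + 1 + 9 + 7 + 1) / 5 = 22/5 = 4.4
  x̄ = (5, 4.4),  deviation x̄ - mu_0 = (5, 4.4) - (7, 4) = (-2, 0.4).

Step 2 — sample covariance matrix, S[i,j] = (1/(n-1)) · Σ_k (x_{k,i} - mean_i) · (x_{k,j} - mean_j), divisor n-1 = 4:
  S[A,A] = ((-4)·(-4) + (1)·(1) + (2)·(2) + (-3)·(-3) + (4)·(4)) / 4 = 46/4 = 11.5
  S[A,B] = ((-4)·(-0.4) + (1)·(-3.4) + (2)·(4.6) + (-3)·(2.6) + (4)·(-3.4)) / 4 = -14/4 = -3.5
  S[B,B] = ((-0.4)·(-0.4) + (-3.4)·(-3.4) + (4.6)·(4.6) + (2.6)·(2.6) + (-3.4)·(-3.4)) / 4 = 51.2/4 = 12.8
  S = [[11.5, -3.5],
 [-3.5, 12.8]].

Step 3 — invert S. det(S) = 11.5·12.8 - (-3.5)² = 134.95.
  S^{-1} = (1/det) · [[d, -b], [-b, a]] = [[0.0948, 0.0259],
 [0.0259, 0.0852]].

Step 4 — quadratic form (x̄ - mu_0)^T · S^{-1} · (x̄ - mu_0):
  S^{-1} · (x̄ - mu_0) = (-0.1793, -0.0178),
  (x̄ - mu_0)^T · [...] = (-2)·(-0.1793) + (0.4)·(-0.0178) = 0.3515.

Step 5 — scale by n: T² = 5 · 0.3515 = 1.7577.

T² ≈ 1.7577


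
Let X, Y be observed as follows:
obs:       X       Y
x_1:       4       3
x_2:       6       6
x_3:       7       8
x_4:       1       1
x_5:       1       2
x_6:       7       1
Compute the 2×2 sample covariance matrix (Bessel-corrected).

Step 1 — column means:
  mean(X) = (4 + 6 + 7 + 1 + 1 + 7) / 6 = 26/6 = 4.3333
  mean(Y) = (3 + 6 + 8 + 1 + 2 + 1) / 6 = 21/6 = 3.5

Step 2 — sample covariance S[i,j] = (1/(n-1)) · Σ_k (x_{k,i} - mean_i) · (x_{k,j} - mean_j), with n-1 = 5.
  S[X,X] = ((-0.3333)·(-0.3333) + (1.6667)·(1.6667) + (2.6667)·(2.6667) + (-3.3333)·(-3.3333) + (-3.3333)·(-3.3333) + (2.6667)·(2.6667)) / 5 = 39.3333/5 = 7.8667
  S[X,Y] = ((-0.3333)·(-0.5) + (1.6667)·(2.5) + (2.6667)·(4.5) + (-3.3333)·(-2.5) + (-3.3333)·(-1.5) + (2.6667)·(-2.5)) / 5 = 23/5 = 4.6
  S[Y,Y] = ((-0.5)·(-0.5) + (2.5)·(2.5) + (4.5)·(4.5) + (-2.5)·(-2.5) + (-1.5)·(-1.5) + (-2.5)·(-2.5)) / 5 = 41.5/5 = 8.3

S is symmetric (S[j,i] = S[i,j]). Assembling:

S = [[7.8667, 4.6],
 [4.6, 8.3]]


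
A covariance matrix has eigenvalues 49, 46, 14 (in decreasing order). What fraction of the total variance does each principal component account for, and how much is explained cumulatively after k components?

Step 1 — total variance = trace(Sigma) = Σ λ_i = 49 + 46 + 14 = 109.

Step 2 — fraction explained by component i = λ_i / Σ λ:
  PC1: 49/109 = 0.4495
  PC2: 46/109 = 0.422
  PC3: 14/109 = 0.1284

Step 3 — cumulative fraction after k components = (λ_1 + ... + λ_k) / Σ λ:
  k = 1: 49/109 = 0.4495
  k = 2: (49 + 46)/109 = 95/109 = 0.8716
  k = 3: (49 + 46 + 14)/109 = 109/109 = 1

Summary (fraction, with percent):

explained: PC1 0.4495 (44.95%), PC2 0.422 (42.2%), PC3 0.1284 (12.84%);  cumulative: 0.4495, 0.8716, 1


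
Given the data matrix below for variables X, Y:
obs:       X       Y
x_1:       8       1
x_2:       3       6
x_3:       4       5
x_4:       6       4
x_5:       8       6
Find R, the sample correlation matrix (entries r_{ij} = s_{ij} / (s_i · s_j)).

Step 1 — column means:
  mean(X) = (8 + 3 + 4 + 6 + 8) / 5 = 29/5 = 5.8
  mean(Y) = (1 + 6 + 5 + 4 + 6) / 5 = 22/5 = 4.4

Step 2 — sample variances and covariances s[i,j] = (1/(n-1)) · Σ_k (x_{k,i} - mean_i) · (x_{k,j} - mean_j), with n-1 = 4:
  s[X,X] = ((2.2)·(2.2) + (-2.8)·(-2.8) + (-1.8)·(-1.8) + (0.2)·(0.2) + (2.2)·(2.2)) / 4 = 20.8/4 = 5.2
  s[X,Y] = ((2.2)·(-3.4) + (-2.8)·(1.6) + (-1.8)·(0.6) + (0.2)·(-0.4) + (2.2)·(1.6)) / 4 = -9.6/4 = -2.4
  s[Y,Y] = ((-3.4)·(-3.4) + (1.6)·(1.6) + (0.6)·(0.6) + (-0.4)·(-0.4) + (1.6)·(1.6)) / 4 = 17.2/4 = 4.3
  Sample standard deviations s_i = √(s[i,i]):
  s(X) = √(5.2) = 2.2804
  s(Y) = √(4.3) = 2.0736

Step 3 — r_{ij} = s_{ij} / (s_i · s_j):
  r[X,X] = 1 (diagonal).
  r[X,Y] = -2.4 / (2.2804 · 2.0736) = -2.4 / 4.7286 = -0.5075
  r[Y,Y] = 1 (diagonal).

R is symmetric with unit diagonal. Assembling:

R = [[1, -0.5075],
 [-0.5075, 1]]


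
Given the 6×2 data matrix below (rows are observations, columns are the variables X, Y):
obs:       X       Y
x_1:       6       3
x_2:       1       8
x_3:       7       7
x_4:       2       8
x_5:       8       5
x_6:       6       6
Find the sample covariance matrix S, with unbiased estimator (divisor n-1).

Step 1 — column means:
  mean(X) = (6 + 1 + 7 + 2 + 8 + 6) / 6 = 30/6 = 5
  mean(Y) = (3 + 8 + 7 + 8 + 5 + 6) / 6 = 37/6 = 6.1667

Step 2 — sample covariance S[i,j] = (1/(n-1)) · Σ_k (x_{k,i} - mean_i) · (x_{k,j} - mean_j), with n-1 = 5.
  S[X,X] = ((1)·(1) + (-4)·(-4) + (2)·(2) + (-3)·(-3) + (3)·(3) + (1)·(1)) / 5 = 40/5 = 8
  S[X,Y] = ((1)·(-3.1667) + (-4)·(1.8333) + (2)·(0.8333) + (-3)·(1.8333) + (3)·(-1.1667) + (1)·(-0.1667)) / 5 = -18/5 = -3.6
  S[Y,Y] = ((-3.1667)·(-3.1667) + (1.8333)·(1.8333) + (0.8333)·(0.8333) + (1.8333)·(1.8333) + (-1.1667)·(-1.1667) + (-0.1667)·(-0.1667)) / 5 = 18.8333/5 = 3.7667

S is symmetric (S[j,i] = S[i,j]). Assembling:

S = [[8, -3.6],
 [-3.6, 3.7667]]


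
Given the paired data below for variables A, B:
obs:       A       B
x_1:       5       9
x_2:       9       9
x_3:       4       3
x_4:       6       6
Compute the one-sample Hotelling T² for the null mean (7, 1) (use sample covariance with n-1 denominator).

Step 1 — sample mean vector:
  mean(A) = (5 + 9 + 4 + 6) / 4 = 24/4 = 6
  mean(B) = (9 + 9 + 3 + 6) / 4 = 27/4 = 6.75
  x̄ = (6, 6.75),  deviation x̄ - mu_0 = (6, 6.75) - (7, 1) = (-1, 5.75).

Step 2 — sample covariance matrix, S[i,j] = (1/(n-1)) · Σ_k (x_{k,i} - mean_i) · (x_{k,j} - mean_j), divisor n-1 = 3:
  S[A,A] = ((-1)·(-1) + (3)·(3) + (-2)·(-2) + (0)·(0)) / 3 = 14/3 = 4.6667
  S[A,B] = ((-1)·(2.25) + (3)·(2.25) + (-2)·(-3.75) + (0)·(-0.75)) / 3 = 12/3 = 4
  S[B,B] = ((2.25)·(2.25) + (2.25)·(2.25) + (-3.75)·(-3.75) + (-0.75)·(-0.75)) / 3 = 24.75/3 = 8.25
  S = [[4.6667, 4],
 [4, 8.25]].

Step 3 — invert S. det(S) = 4.6667·8.25 - (4)² = 22.5.
  S^{-1} = (1/det) · [[d, -b], [-b, a]] = [[0.3667, -0.1778],
 [-0.1778, 0.2074]].

Step 4 — quadratic form (x̄ - mu_0)^T · S^{-1} · (x̄ - mu_0):
  S^{-1} · (x̄ - mu_0) = (-1.3889, 1.3704),
  (x̄ - mu_0)^T · [...] = (-1)·(-1.3889) + (5.75)·(1.3704) = 9.2685.

Step 5 — scale by n: T² = 4 · 9.2685 = 37.0741.

T² ≈ 37.0741


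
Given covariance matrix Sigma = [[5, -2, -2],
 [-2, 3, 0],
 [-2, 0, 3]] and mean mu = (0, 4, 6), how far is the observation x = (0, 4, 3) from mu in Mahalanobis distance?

Step 1 — centre the observation: (x - mu) = (0, 0, -3).

Step 2 — invert Sigma (cofactor / det for 3×3, or solve directly):
  Sigma^{-1} = [[0.4286, 0.2857, 0.2857],
 [0.2857, 0.5238, 0.1905],
 [0.2857, 0.1905, 0.5238]].

Step 3 — form the quadratic (x - mu)^T · Sigma^{-1} · (x - mu):
  Sigma^{-1} · (x - mu) = (-0.8571, -0.5714, -1.5714).
  (x - mu)^T · [Sigma^{-1} · (x - mu)] = (0)·(-0.8571) + (0)·(-0.5714) + (-3)·(-1.5714) = 4.7143.

Step 4 — take square root: d = √(4.7143) ≈ 2.1712.

d(x, mu) = √(4.7143) ≈ 2.1712


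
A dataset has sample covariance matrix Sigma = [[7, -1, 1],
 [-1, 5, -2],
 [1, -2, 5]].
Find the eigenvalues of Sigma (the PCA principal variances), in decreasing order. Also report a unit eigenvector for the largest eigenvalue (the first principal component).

Step 1 — characteristic polynomial p(λ) = det(λI - Sigma) = λ³ - tr·λ² + c_1·λ - det, where tr = trace, c_1 = sum of the principal 2×2 minors, det = det(Sigma):
  tr = 7 + 5 + 5 = 17,
  c_1 = (7·5 - (-1)²) + (7·5 - (1)²) + (5·5 - (-2)²) = 34 + 34 + 21 = 89,
  det = 7·(5·5 - (-2)²) - (-1)·((-1)·5 - (-2)·(1)) + (1)·((-1)·(-2) - 5·(1)) = 7·(21) - (-1)·(-3) + (1)·(-3) = 141.
  So p(λ) = λ³ - 17λ² + 89λ - 141.
Step 2 — look for an integer root (rational root theorem: any rational root is an integer divisor of 141). Testing λ = 3:
  p(3) = 27 - 153 + 267 - 141 = 0  ✓
  Dividing out (λ - 3): p(λ) = (λ - 3)(λ² - 14λ + 47).
Step 3 — remaining eigenvalues from the quadratic λ² - 14λ + 47 = 0:
  Δ = 14² - 4·47 = 196 - 188 = 8,  λ = (14 ± √8)/2 = (14 ± 2.8284)/2 ≈ 8.4142 or 5.5858.
  Sorted: λ_1 = 8.4142,  λ_2 = 5.5858,  λ_3 = 3  (check: sum = 17 = tr ✓).

Step 4 — unit eigenvector for λ_1 ≈ 8.4142: v spans the null space of (Sigma - λ_1 I), whose rows are
  r_1 = (-1.4142, -1, 1),  r_2 = (-1, -3.4142, -2),  r_3 = (1, -2, -3.4142).
  v is orthogonal to every row, so take v ∝ r_1 × r_2 = ((-1)·(-2) - (1)·(-3.4142), (1)·(-1) - (-1.4142)·(-2), (-1.4142)·(-3.4142) - (-1)·(-1)) ≈ (5.4142, -3.8284, 3.8284).
  Let u = (5.4142, -3.8284, 3.8284).
  ||u|| = √((5.4142)² + (-3.8284)² + (3.8284)²) = √(58.6274) ≈ 7.6569,  v_1 = u/||u|| ≈ (0.7071, -0.5, 0.5) (||v_1|| = 1).

λ_1 = 8.4142,  λ_2 = 5.5858,  λ_3 = 3;  v_1 ≈ (0.7071, -0.5, 0.5)


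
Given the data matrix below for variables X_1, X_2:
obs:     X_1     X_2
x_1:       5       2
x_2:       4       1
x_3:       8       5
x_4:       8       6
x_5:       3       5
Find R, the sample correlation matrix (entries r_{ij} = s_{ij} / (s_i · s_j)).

Step 1 — column means:
  mean(X_1) = (5 + 4 + 8 + 8 + 3) / 5 = 28/5 = 5.6
  mean(X_2) = (2 + 1 + 5 + 6 + 5) / 5 = 19/5 = 3.8

Step 2 — sample variances and covariances s[i,j] = (1/(n-1)) · Σ_k (x_{k,i} - mean_i) · (x_{k,j} - mean_j), with n-1 = 4:
  s[X_1,X_1] = ((-0.6)·(-0.6) + (-1.6)·(-1.6) + (2.4)·(2.4) + (2.4)·(2.4) + (-2.6)·(-2.6)) / 4 = 21.2/4 = 5.3
  s[X_1,X_2] = ((-0.6)·(-1.8) + (-1.6)·(-2.8) + (2.4)·(1.2) + (2.4)·(2.2) + (-2.6)·(1.2)) / 4 = 10.6/4 = 2.65
  s[X_2,X_2] = ((-1.8)·(-1.8) + (-2.8)·(-2.8) + (1.2)·(1.2) + (2.2)·(2.2) + (1.2)·(1.2)) / 4 = 18.8/4 = 4.7
  Sample standard deviations s_i = √(s[i,i]):
  s(X_1) = √(5.3) = 2.3022
  s(X_2) = √(4.7) = 2.1679

Step 3 — r_{ij} = s_{ij} / (s_i · s_j):
  r[X_1,X_1] = 1 (diagonal).
  r[X_1,X_2] = 2.65 / (2.3022 · 2.1679) = 2.65 / 4.991 = 0.531
  r[X_2,X_2] = 1 (diagonal).

R is symmetric with unit diagonal. Assembling:

R = [[1, 0.531],
 [0.531, 1]]


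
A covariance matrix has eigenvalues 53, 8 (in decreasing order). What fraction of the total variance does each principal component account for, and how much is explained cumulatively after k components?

Step 1 — total variance = trace(Sigma) = Σ λ_i = 53 + 8 = 61.

Step 2 — fraction explained by component i = λ_i / Σ λ:
  PC1: 53/61 = 0.8689
  PC2: 8/61 = 0.1311

Step 3 — cumulative fraction after k components = (λ_1 + ... + λ_k) / Σ λ:
  k = 1: 53/61 = 0.8689
  k = 2: (53 + 8)/61 = 61/61 = 1

Summary (fraction, with percent):

explained: PC1 0.8689 (86.89%), PC2 0.1311 (13.11%);  cumulative: 0.8689, 1


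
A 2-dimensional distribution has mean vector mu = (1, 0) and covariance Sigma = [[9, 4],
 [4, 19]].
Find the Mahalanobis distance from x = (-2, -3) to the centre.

Step 1 — centre the observation: (x - mu) = (-3, -3).

Step 2 — invert Sigma. det(Sigma) = 9·19 - (4)² = 155.
  Sigma^{-1} = (1/det) · [[d, -b], [-b, a]] = [[0.1226, -0.0258],
 [-0.0258, 0.0581]].

Step 3 — form the quadratic (x - mu)^T · Sigma^{-1} · (x - mu):
  Sigma^{-1} · (x - mu) = (-0.2903, -0.0968).
  (x - mu)^T · [Sigma^{-1} · (x - mu)] = (-3)·(-0.2903) + (-3)·(-0.0968) = 1.1613.

Step 4 — take square root: d = √(1.1613) ≈ 1.0776.

d(x, mu) = √(1.1613) ≈ 1.0776


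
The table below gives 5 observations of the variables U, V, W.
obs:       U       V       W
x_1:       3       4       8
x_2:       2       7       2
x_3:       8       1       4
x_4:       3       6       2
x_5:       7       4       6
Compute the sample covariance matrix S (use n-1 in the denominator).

Step 1 — column means:
  mean(U) = (3 + 2 + 8 + 3 + 7) / 5 = 23/5 = 4.6
  mean(V) = (4 + 7 + 1 + 6 + 4) / 5 = 22/5 = 4.4
  mean(W) = (8 + 2 + 4 + 2 + 6) / 5 = 22/5 = 4.4

Step 2 — sample covariance S[i,j] = (1/(n-1)) · Σ_k (x_{k,i} - mean_i) · (x_{k,j} - mean_j), with n-1 = 4.
  S[U,U] = ((-1.6)·(-1.6) + (-2.6)·(-2.6) + (3.4)·(3.4) + (-1.6)·(-1.6) + (2.4)·(2.4)) / 4 = 29.2/4 = 7.3
  S[U,V] = ((-1.6)·(-0.4) + (-2.6)·(2.6) + (3.4)·(-3.4) + (-1.6)·(1.6) + (2.4)·(-0.4)) / 4 = -21.2/4 = -5.3
  S[U,W] = ((-1.6)·(3.6) + (-2.6)·(-2.4) + (3.4)·(-0.4) + (-1.6)·(-2.4) + (2.4)·(1.6)) / 4 = 6.8/4 = 1.7
  S[V,V] = ((-0.4)·(-0.4) + (2.6)·(2.6) + (-3.4)·(-3.4) + (1.6)·(1.6) + (-0.4)·(-0.4)) / 4 = 21.2/4 = 5.3
  S[V,W] = ((-0.4)·(3.6) + (2.6)·(-2.4) + (-3.4)·(-0.4) + (1.6)·(-2.4) + (-0.4)·(1.6)) / 4 = -10.8/4 = -2.7
  S[W,W] = ((3.6)·(3.6) + (-2.4)·(-2.4) + (-0.4)·(-0.4) + (-2.4)·(-2.4) + (1.6)·(1.6)) / 4 = 27.2/4 = 6.8

S is symmetric (S[j,i] = S[i,j]). Assembling:

S = [[7.3, -5.3, 1.7],
 [-5.3, 5.3, -2.7],
 [1.7, -2.7, 6.8]]


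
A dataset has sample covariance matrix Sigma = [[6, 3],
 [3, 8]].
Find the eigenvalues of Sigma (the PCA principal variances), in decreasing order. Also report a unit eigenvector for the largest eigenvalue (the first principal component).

Step 1 — characteristic polynomial of 2×2 Sigma:
  det(Sigma - λI) = λ² - trace · λ + det = 0.
  trace = 6 + 8 = 14, det = 6·8 - (3)² = 39.
Step 2 — discriminant:
  Δ = trace² - 4·det = 196 - 156 = 40.
Step 3 — eigenvalues:
  λ = (trace ± √Δ)/2 = (14 ± 6.3246)/2,
  λ_1 = 10.1623,  λ_2 = 3.8377.

Step 4 — unit eigenvector for λ_1: solve (Sigma - λ_1 I)v = 0. First row:
  (6 - 10.1623)·v_x + (3)·v_y = 0, i.e. (-4.1623)·v_x + (3)·v_y = 0,
  so v ∝ (b, λ_1 - a) = (3, 4.1623) = u.
  ||u|| = √((3)² + (4.1623)²) = √(26.3246) ≈ 5.1307,
  v_1 = u/||u|| ≈ (0.5847, 0.8112) (||v_1|| = 1).

λ_1 = 10.1623,  λ_2 = 3.8377;  v_1 ≈ (0.5847, 0.8112)


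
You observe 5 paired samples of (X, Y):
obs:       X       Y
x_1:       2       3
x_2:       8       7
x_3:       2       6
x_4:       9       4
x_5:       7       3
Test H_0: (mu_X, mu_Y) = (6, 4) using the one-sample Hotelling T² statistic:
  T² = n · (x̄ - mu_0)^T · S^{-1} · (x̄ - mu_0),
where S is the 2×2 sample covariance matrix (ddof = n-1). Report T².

Step 1 — sample mean vector:
  mean(X) = (2 + 8 + 2 + 9 + 7) / 5 = 28/5 = 5.6
  mean(Y) = (3 + 7 + 6 + 4 + 3) / 5 = 23/5 = 4.6
  x̄ = (5.6, 4.6),  deviation x̄ - mu_0 = (5.6, 4.6) - (6, 4) = (-0.4, 0.6).

Step 2 — sample covariance matrix, S[i,j] = (1/(n-1)) · Σ_k (x_{k,i} - mean_i) · (x_{k,j} - mean_j), divisor n-1 = 4:
  S[X,X] = ((-3.6)·(-3.6) + (2.4)·(2.4) + (-3.6)·(-3.6) + (3.4)·(3.4) + (1.4)·(1.4)) / 4 = 45.2/4 = 11.3
  S[X,Y] = ((-3.6)·(-1.6) + (2.4)·(2.4) + (-3.6)·(1.4) + (3.4)·(-0.6) + (1.4)·(-1.6)) / 4 = 2.2/4 = 0.55
  S[Y,Y] = ((-1.6)·(-1.6) + (2.4)·(2.4) + (1.4)·(1.4) + (-0.6)·(-0.6) + (-1.6)·(-1.6)) / 4 = 13.2/4 = 3.3
  S = [[11.3, 0.55],
 [0.55, 3.3]].

Step 3 — invert S. det(S) = 11.3·3.3 - (0.55)² = 36.9875.
  S^{-1} = (1/det) · [[d, -b], [-b, a]] = [[0.0892, -0.0149],
 [-0.0149, 0.3055]].

Step 4 — quadratic form (x̄ - mu_0)^T · S^{-1} · (x̄ - mu_0):
  S^{-1} · (x̄ - mu_0) = (-0.0446, 0.1893),
  (x̄ - mu_0)^T · [...] = (-0.4)·(-0.0446) + (0.6)·(0.1893) = 0.1314.

Step 5 — scale by n: T² = 5 · 0.1314 = 0.657.

T² ≈ 0.657


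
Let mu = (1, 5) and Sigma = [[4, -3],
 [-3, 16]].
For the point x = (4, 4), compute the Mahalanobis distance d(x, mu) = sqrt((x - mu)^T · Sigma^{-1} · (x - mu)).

Step 1 — centre the observation: (x - mu) = (3, -1).

Step 2 — invert Sigma. det(Sigma) = 4·16 - (-3)² = 55.
  Sigma^{-1} = (1/det) · [[d, -b], [-b, a]] = [[0.2909, 0.0545],
 [0.0545, 0.0727]].

Step 3 — form the quadratic (x - mu)^T · Sigma^{-1} · (x - mu):
  Sigma^{-1} · (x - mu) = (0.8182, 0.0909).
  (x - mu)^T · [Sigma^{-1} · (x - mu)] = (3)·(0.8182) + (-1)·(0.0909) = 2.3636.

Step 4 — take square root: d = √(2.3636) ≈ 1.5374.

d(x, mu) = √(2.3636) ≈ 1.5374


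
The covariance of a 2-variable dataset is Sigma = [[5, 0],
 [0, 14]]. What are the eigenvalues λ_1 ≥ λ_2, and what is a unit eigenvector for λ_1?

Step 1 — characteristic polynomial of 2×2 Sigma:
  det(Sigma - λI) = λ² - trace · λ + det = 0.
  trace = 5 + 14 = 19, det = 5·14 - (0)² = 70.
Step 2 — discriminant:
  Δ = trace² - 4·det = 361 - 280 = 81.
Step 3 — eigenvalues:
  λ = (trace ± √Δ)/2 = (19 ± 9)/2,
  λ_1 = 14,  λ_2 = 5.

Step 4 — unit eigenvector for λ_1: Sigma is diagonal, so its eigenvectors are the coordinate axes. λ_1 = 14 is the diagonal entry on the second coordinate axis, hence
  v_1 = (0, 1) (||v_1|| = 1).

λ_1 = 14,  λ_2 = 5;  v_1 ≈ (0, 1)


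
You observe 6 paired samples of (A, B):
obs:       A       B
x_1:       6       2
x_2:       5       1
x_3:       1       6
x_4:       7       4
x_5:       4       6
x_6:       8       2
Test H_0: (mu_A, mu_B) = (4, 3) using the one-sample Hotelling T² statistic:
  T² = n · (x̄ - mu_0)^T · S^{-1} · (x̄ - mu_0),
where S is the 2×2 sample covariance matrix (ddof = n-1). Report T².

Step 1 — sample mean vector:
  mean(A) = (6 + 5 + 1 + 7 + 4 + 8) / 6 = 31/6 = 5.1667
  mean(B) = (2 + 1 + 6 + 4 + 6 + 2) / 6 = 21/6 = 3.5
  x̄ = (5.1667, 3.5),  deviation x̄ - mu_0 = (5.1667, 3.5) - (4, 3) = (1.1667, 0.5).

Step 2 — sample covariance matrix, S[i,j] = (1/(n-1)) · Σ_k (x_{k,i} - mean_i) · (x_{k,j} - mean_j), divisor n-1 = 5:
  S[A,A] = ((0.8333)·(0.8333) + (-0.1667)·(-0.1667) + (-4.1667)·(-4.1667) + (1.8333)·(1.8333) + (-1.1667)·(-1.1667) + (2.8333)·(2.8333)) / 5 = 30.8333/5 = 6.1667
  S[A,B] = ((0.8333)·(-1.5) + (-0.1667)·(-2.5) + (-4.1667)·(2.5) + (1.8333)·(0.5) + (-1.1667)·(2.5) + (2.8333)·(-1.5)) / 5 = -17.5/5 = -3.5
  S[B,B] = ((-1.5)·(-1.5) + (-2.5)·(-2.5) + (2.5)·(2.5) + (0.5)·(0.5) + (2.5)·(2.5) + (-1.5)·(-1.5)) / 5 = 23.5/5 = 4.7
  S = [[6.1667, -3.5],
 [-3.5, 4.7]].

Step 3 — invert S. det(S) = 6.1667·4.7 - (-3.5)² = 16.7333.
  S^{-1} = (1/det) · [[d, -b], [-b, a]] = [[0.2809, 0.2092],
 [0.2092, 0.3685]].

Step 4 — quadratic form (x̄ - mu_0)^T · S^{-1} · (x̄ - mu_0):
  S^{-1} · (x̄ - mu_0) = (0.4323, 0.4283),
  (x̄ - mu_0)^T · [...] = (1.1667)·(0.4323) + (0.5)·(0.4283) = 0.7185.

Step 5 — scale by n: T² = 6 · 0.7185 = 4.3108.

T² ≈ 4.3108


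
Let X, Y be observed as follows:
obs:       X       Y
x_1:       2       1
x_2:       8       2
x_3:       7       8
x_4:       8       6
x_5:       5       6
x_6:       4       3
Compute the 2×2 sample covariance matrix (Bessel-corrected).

Step 1 — column means:
  mean(X) = (2 + 8 + 7 + 8 + 5 + 4) / 6 = 34/6 = 5.6667
  mean(Y) = (1 + 2 + 8 + 6 + 6 + 3) / 6 = 26/6 = 4.3333

Step 2 — sample covariance S[i,j] = (1/(n-1)) · Σ_k (x_{k,i} - mean_i) · (x_{k,j} - mean_j), with n-1 = 5.
  S[X,X] = ((-3.6667)·(-3.6667) + (2.3333)·(2.3333) + (1.3333)·(1.3333) + (2.3333)·(2.3333) + (-0.6667)·(-0.6667) + (-1.6667)·(-1.6667)) / 5 = 29.3333/5 = 5.8667
  S[X,Y] = ((-3.6667)·(-3.3333) + (2.3333)·(-2.3333) + (1.3333)·(3.6667) + (2.3333)·(1.6667) + (-0.6667)·(1.6667) + (-1.6667)·(-1.3333)) / 5 = 16.6667/5 = 3.3333
  S[Y,Y] = ((-3.3333)·(-3.3333) + (-2.3333)·(-2.3333) + (3.6667)·(3.6667) + (1.6667)·(1.6667) + (1.6667)·(1.6667) + (-1.3333)·(-1.3333)) / 5 = 37.3333/5 = 7.4667

S is symmetric (S[j,i] = S[i,j]). Assembling:

S = [[5.8667, 3.3333],
 [3.3333, 7.4667]]


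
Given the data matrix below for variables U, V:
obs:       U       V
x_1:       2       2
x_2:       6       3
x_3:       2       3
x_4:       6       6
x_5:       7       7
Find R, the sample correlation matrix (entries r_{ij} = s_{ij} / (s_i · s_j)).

Step 1 — column means:
  mean(U) = (2 + 6 + 2 + 6 + 7) / 5 = 23/5 = 4.6
  mean(V) = (2 + 3 + 3 + 6 + 7) / 5 = 21/5 = 4.2

Step 2 — sample variances and covariances s[i,j] = (1/(n-1)) · Σ_k (x_{k,i} - mean_i) · (x_{k,j} - mean_j), with n-1 = 4:
  s[U,U] = ((-2.6)·(-2.6) + (1.4)·(1.4) + (-2.6)·(-2.6) + (1.4)·(1.4) + (2.4)·(2.4)) / 4 = 23.2/4 = 5.8
  s[U,V] = ((-2.6)·(-2.2) + (1.4)·(-1.2) + (-2.6)·(-1.2) + (1.4)·(1.8) + (2.4)·(2.8)) / 4 = 16.4/4 = 4.1
  s[V,V] = ((-2.2)·(-2.2) + (-1.2)·(-1.2) + (-1.2)·(-1.2) + (1.8)·(1.8) + (2.8)·(2.8)) / 4 = 18.8/4 = 4.7
  Sample standard deviations s_i = √(s[i,i]):
  s(U) = √(5.8) = 2.4083
  s(V) = √(4.7) = 2.1679

Step 3 — r_{ij} = s_{ij} / (s_i · s_j):
  r[U,U] = 1 (diagonal).
  r[U,V] = 4.1 / (2.4083 · 2.1679) = 4.1 / 5.2211 = 0.7853
  r[V,V] = 1 (diagonal).

R is symmetric with unit diagonal. Assembling:

R = [[1, 0.7853],
 [0.7853, 1]]
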